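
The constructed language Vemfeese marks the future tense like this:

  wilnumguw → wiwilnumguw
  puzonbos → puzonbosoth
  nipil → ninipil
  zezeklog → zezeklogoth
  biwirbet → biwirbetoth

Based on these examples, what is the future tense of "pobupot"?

wilnumguw and biwirbet both have 3 vowels yet inflect differently (wiwilnumguw, biwirbetoth), so the number of vowels is not what conditions the rule; the final letter is.
"pobupot" ends in -t. The one such stem in the data (biwirbet → biwirbetoth) adds -oth, so the same rule applies.
So pobupot → pobupototh.

pobupototh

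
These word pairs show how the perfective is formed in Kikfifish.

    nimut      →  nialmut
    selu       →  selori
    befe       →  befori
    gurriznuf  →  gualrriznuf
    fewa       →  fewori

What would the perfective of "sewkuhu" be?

"sewkuhu" ends in a vowel. The stems ending in a vowel (selu → selori, fewa → fewori, befe → befori) drop the final letter and add -ori.
So sewkuhu → sewkuhori.

sewkuhori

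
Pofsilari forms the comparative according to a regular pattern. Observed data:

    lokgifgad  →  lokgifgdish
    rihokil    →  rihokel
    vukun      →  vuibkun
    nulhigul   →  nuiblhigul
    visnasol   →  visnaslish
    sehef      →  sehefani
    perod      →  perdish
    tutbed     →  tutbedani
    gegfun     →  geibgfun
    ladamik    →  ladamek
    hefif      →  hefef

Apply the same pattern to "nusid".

rihokil and nulhigul both end in -l yet inflect differently (rihokel, nuiblhigul), so the final letter is not what conditions the rule; the last vowel is.
"nusid" has last vowel 'i'. The stems whose last vowel is 'i' (hefif → hefef, rihokil → rihokel, ladamik → ladamek) change the last vowel to 'e'.
The other patterns: stems whose last vowel is 'u' insert -ib- after the first vowel; stems whose last vowel is 'e' add -ani; stems whose last vowel is 'a' or 'o' delete the last vowel and add -ish.
So nusid → nused.

nused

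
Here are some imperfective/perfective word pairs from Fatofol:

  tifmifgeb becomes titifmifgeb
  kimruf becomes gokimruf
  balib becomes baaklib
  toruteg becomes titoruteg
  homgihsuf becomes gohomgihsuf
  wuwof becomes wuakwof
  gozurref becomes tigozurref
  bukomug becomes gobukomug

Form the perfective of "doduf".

gododuf

toruteg and bukomug both end in -g yet inflect differently (titoruteg, gobukomug), so the final letter is not what conditions the rule; the last vowel is.
"doduf" has last vowel 'u'. The stems whose last vowel is 'u' (bukomug → gobukomug, homgihsuf → gohomgihsuf, kimruf → gokimruf) add the prefix go-.
So doduf → gododuf.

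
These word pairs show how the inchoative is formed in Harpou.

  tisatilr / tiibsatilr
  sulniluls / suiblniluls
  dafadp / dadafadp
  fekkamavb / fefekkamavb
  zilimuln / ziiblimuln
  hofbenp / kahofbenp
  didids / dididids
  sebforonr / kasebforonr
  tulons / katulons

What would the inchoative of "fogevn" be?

fofogevn

sebforonr and tisatilr both end in -r yet inflect differently (kasebforonr, tiibsatilr), so the final letter is not what conditions the rule; the second-to-last letter is.
"fogevn" has second-to-last letter 'v'. The one such stem in the data (fekkamavb → fefekkamavb) repeats the first consonant+vowel as a prefix (as do dafadp, didids), so the same rule applies.
The other patterns: stems whose second-to-last letter is 'n' add the prefix ka-; stems whose second-to-last letter is 'l' insert -ib- after the first vowel.
So fogevn → fofogevn.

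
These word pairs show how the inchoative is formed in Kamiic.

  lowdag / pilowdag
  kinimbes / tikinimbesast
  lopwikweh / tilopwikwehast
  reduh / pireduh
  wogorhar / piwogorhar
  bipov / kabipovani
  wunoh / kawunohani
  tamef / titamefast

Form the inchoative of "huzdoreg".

tihuzdoregast

lopwikweh and wunoh both end in -h yet inflect differently (tilopwikwehast, kawunohani), so the final letter is not what conditions the rule; the last vowel is.
"huzdoreg" has last vowel 'e'. The stems whose last vowel is 'e' (tamef → titamefast, lopwikweh → tilopwikwehast, kinimbes → tikinimbesast) add ti- … -ast around the stem.
So huzdoreg → tihuzdoregast.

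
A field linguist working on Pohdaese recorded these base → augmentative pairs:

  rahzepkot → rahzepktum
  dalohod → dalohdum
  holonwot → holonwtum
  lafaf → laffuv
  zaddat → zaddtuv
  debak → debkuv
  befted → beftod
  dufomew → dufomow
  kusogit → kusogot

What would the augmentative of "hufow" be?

"hufow" has last vowel 'o'. The stems whose last vowel is 'o' (rahzepkot → rahzepktum, dalohod → dalohdum, holonwot → holonwtum) delete the last vowel and add -um.
The other patterns: stems whose last vowel is 'a' delete the last vowel and add -uv; stems whose last vowel is 'e' or 'i' change the last vowel to 'o'.
So hufow → hufwum.

hufwum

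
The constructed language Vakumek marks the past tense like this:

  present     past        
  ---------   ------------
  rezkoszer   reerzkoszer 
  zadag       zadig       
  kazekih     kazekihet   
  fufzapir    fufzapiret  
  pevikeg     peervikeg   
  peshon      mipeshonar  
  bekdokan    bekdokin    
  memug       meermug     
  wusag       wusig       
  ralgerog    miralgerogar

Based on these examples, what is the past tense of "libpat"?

libpit

peshon and bekdokan both end in -n yet inflect differently (mipeshonar, bekdokin), so the final letter is not what conditions the rule; the last vowel is.
"libpat" has last vowel 'a'. The stems whose last vowel is 'a' (bekdokan → bekdokin, zadag → zadig, wusag → wusig) change the last vowel to 'i'.
The other patterns: stems whose last vowel is 'o' add mi- … -ar around the stem; stems whose last vowel is 'i' add -et; stems whose last vowel is 'e' or 'u' insert -er- after the first vowel.
So libpat → libpit.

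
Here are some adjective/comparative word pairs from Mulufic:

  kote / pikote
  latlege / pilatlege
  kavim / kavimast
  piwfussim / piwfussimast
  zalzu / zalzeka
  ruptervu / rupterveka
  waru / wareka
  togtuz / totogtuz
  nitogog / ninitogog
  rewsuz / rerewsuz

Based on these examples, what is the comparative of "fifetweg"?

zalzu and togtuz both have last vowel 'u' yet inflect differently (zalzeka, totogtuz), so the last vowel is not what conditions the rule; the final letter is.
"fifetweg" ends in -g. The one such stem in the data (nitogog → ninitogog) repeats the first consonant+vowel as a prefix (as do togtuz, rewsuz), so the same rule applies.
So fifetweg → fififetweg.

fififetweg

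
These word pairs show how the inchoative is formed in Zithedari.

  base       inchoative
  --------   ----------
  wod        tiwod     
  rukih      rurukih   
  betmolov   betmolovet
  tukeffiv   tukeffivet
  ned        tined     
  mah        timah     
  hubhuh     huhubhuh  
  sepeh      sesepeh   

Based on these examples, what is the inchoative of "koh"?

"koh" has 1 vowel. The stems with 1 vowel (mah → timah, wod → tiwod, ned → tined) add the prefix ti-.
The other patterns: stems with 2 vowels repeat the first consonant+vowel as a prefix; stems with 3 vowels add -et.
So koh → tikoh.

tikoh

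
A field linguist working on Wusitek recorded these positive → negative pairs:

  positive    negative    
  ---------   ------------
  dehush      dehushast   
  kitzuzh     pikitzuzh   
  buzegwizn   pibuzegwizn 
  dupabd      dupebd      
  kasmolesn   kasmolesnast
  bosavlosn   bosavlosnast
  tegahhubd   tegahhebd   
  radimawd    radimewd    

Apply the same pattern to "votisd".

dehush and kitzuzh both end in -h yet inflect differently (dehushast, pikitzuzh), so the final letter is not what conditions the rule; the second-to-last letter is.
"votisd" has second-to-last letter 's'. The stems whose second-to-last letter is 's' (kasmolesn → kasmolesnast, dehush → dehushast, bosavlosn → bosavlosnast) add -ast.
The other patterns: stems whose second-to-last letter is 'z' add the prefix pi-; stems whose second-to-last letter is 'b' or 'w' change the last vowel to 'e'.
So votisd → votisdast.

votisdast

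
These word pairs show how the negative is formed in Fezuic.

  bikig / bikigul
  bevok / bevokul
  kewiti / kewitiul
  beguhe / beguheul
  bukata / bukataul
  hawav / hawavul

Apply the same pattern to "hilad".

hiladul

Every pair shown (bikig → bikigul, bevok → bevokul, kewiti → kewitiul, …) follows the same rule: add -ul.
So hilad → hiladul.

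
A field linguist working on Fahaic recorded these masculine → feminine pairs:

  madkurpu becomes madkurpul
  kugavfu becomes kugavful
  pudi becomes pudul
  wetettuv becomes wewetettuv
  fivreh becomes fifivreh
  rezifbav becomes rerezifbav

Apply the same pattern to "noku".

madkurpu and wetettuv both have last vowel 'u' yet inflect differently (madkurpul, wewetettuv), so the last vowel is not what conditions the rule; whether the stem ends in a vowel or a consonant is.
"noku" ends in a vowel. The stems ending in a vowel (madkurpu → madkurpul, kugavfu → kugavful, pudi → pudul) drop the final letter and add -ul.
The other pattern: stems ending in a consonant repeat the first consonant+vowel as a prefix.
So noku → nokul.

nokul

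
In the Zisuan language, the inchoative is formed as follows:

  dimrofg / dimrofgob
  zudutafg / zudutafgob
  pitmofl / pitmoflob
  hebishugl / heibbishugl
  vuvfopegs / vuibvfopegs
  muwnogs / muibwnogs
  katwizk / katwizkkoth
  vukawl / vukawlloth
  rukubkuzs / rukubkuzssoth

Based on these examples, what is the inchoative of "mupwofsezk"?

mupwofsezkkoth

pitmofl and hebishugl both end in -l yet inflect differently (pitmoflob, heibbishugl), so the final letter is not what conditions the rule; the second-to-last letter is.
"mupwofsezk" has second-to-last letter 'z'. The stems whose second-to-last letter is 'z' (katwizk → katwizkkoth, rukubkuzs → rukubkuzssoth) double the final consonant and add -oth.
So mupwofsezk → mupwofsezkkoth.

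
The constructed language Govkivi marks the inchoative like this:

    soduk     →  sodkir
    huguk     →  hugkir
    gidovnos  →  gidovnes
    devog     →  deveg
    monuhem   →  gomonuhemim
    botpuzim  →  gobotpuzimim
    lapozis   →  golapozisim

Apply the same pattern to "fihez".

gofihezim

gidovnos and lapozis both end in -s yet inflect differently (gidovnes, golapozisim), so the final letter is not what conditions the rule; the last vowel is.
"fihez" has last vowel 'e'. The one such stem in the data (monuhem → gomonuhemim) adds go- … -im around the stem, so the same rule applies.
So fihez → gofihezim.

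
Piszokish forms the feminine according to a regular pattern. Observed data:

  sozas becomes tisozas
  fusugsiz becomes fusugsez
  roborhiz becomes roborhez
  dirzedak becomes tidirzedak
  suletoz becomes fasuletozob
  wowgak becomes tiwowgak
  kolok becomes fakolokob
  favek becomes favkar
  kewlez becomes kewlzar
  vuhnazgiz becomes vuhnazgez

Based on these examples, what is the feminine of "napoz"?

fanapozob

roborhiz and kewlez both end in -z yet inflect differently (roborhez, kewlzar), so the final letter is not what conditions the rule; the last vowel is.
"napoz" has last vowel 'o'. The stems whose last vowel is 'o' (suletoz → fasuletozob, kolok → fakolokob) add fa- … -ob around the stem.
The other patterns: stems whose last vowel is 'i' change the last vowel to 'e'; stems whose last vowel is 'e' delete the last vowel and add -ar; stems whose last vowel is 'a' add the prefix ti-.
So napoz → fanapozob.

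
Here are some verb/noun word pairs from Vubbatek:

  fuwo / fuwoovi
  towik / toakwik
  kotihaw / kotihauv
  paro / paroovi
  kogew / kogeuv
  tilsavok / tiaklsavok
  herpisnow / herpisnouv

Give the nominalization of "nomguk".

fuwo and herpisnow both have last vowel 'o' yet inflect differently (fuwoovi, herpisnouv), so the last vowel is not what conditions the rule; the final letter is.
"nomguk" ends in -k. The stems ending in -k (towik → toakwik, tilsavok → tiaklsavok) insert -ak- after the first vowel.
The other patterns: stems ending in -o add -ovi; stems ending in -w drop the final letter and add -uv.
So nomguk → noakmguk.

noakmguk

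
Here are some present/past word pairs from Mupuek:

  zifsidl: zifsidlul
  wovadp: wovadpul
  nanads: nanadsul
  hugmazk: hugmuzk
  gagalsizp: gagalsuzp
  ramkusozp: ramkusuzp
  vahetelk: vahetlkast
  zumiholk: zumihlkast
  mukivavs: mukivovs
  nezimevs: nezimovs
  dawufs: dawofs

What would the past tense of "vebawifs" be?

wovadp and gagalsizp both end in -p yet inflect differently (wovadpul, gagalsuzp), so the final letter is not what conditions the rule; the second-to-last letter is.
"vebawifs" has second-to-last letter 'f'. The one such stem in the data (dawufs → dawofs) changes the last vowel to 'o' (as do mukivavs, nezimevs), so the same rule applies.
The other patterns: stems whose second-to-last letter is 'd' add -ul; stems whose second-to-last letter is 'z' change the last vowel to 'u'; stems whose second-to-last letter is 'l' delete the last vowel and add -ast.
So vebawifs → vebawofs.

vebawofs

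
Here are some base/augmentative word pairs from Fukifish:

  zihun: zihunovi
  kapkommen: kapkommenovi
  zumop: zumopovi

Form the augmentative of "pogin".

poginovi

Every pair shown (zihun → zihunovi, kapkommen → kapkommenovi, zumop → zumopovi) follows the same rule: add -ovi.
So pogin → poginovi.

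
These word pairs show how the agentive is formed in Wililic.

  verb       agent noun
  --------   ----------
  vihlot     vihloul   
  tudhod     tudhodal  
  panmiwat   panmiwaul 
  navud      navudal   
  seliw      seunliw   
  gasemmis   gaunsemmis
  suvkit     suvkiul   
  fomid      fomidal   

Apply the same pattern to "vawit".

vawiul

fomid and suvkit both have last vowel 'i' yet inflect differently (fomidal, suvkiul), so the last vowel is not what conditions the rule; the final letter is.
"vawit" ends in -t. The stems ending in -t (suvkit → suvkiul, vihlot → vihloul, panmiwat → panmiwaul) drop the final letter and add -ul.
So vawit → vawiul.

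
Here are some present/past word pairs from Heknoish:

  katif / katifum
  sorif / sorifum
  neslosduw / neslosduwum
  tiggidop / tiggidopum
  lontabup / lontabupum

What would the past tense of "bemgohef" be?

Every pair shown (katif → katifum, sorif → sorifum, neslosduw → neslosduwum, …) follows the same rule: add -um.
So bemgohef → bemgohefum.

bemgohefum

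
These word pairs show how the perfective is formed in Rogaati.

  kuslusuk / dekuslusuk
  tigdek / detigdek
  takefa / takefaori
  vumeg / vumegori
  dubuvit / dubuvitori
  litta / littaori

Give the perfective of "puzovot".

puzovotori

tigdek and vumeg both have last vowel 'e' yet inflect differently (detigdek, vumegori), so the last vowel is not what conditions the rule; the final letter is.
"puzovot" ends in -t. The one such stem in the data (dubuvit → dubuvitori) adds -ori, so the same rule applies.
So puzovot → puzovotori.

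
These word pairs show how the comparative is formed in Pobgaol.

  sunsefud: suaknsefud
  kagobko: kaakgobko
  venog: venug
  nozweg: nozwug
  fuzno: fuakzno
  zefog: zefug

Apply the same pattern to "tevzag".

zefog and fuzno both have last vowel 'o' yet inflect differently (zefug, fuakzno), so the last vowel is not what conditions the rule; the final letter is.
"tevzag" ends in -g. The stems ending in -g (zefog → zefug, nozweg → nozwug, venog → venug) change the last vowel to 'u'.
So tevzag → tevzug.

tevzug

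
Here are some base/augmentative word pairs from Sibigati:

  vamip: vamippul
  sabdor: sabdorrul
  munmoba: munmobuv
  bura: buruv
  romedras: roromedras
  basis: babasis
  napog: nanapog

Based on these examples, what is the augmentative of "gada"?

gaduv

munmoba and romedras both have last vowel 'a' yet inflect differently (munmobuv, roromedras), so the last vowel is not what conditions the rule; the final letter is.
"gada" ends in -a. The stems ending in -a (munmoba → munmobuv, bura → buruv) drop the final letter and add -uv.
So gada → gaduv.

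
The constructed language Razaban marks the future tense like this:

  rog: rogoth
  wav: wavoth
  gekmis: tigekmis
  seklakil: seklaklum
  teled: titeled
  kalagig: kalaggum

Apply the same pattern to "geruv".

tigeruv

"geruv" has 2 vowels. The stems with 2 vowels (gekmis → tigekmis, teled → titeled) add the prefix ti-.
The other patterns: stems with 1 vowel add -oth; stems with 3 vowels delete the last vowel and add -um.
So geruv → tigeruv.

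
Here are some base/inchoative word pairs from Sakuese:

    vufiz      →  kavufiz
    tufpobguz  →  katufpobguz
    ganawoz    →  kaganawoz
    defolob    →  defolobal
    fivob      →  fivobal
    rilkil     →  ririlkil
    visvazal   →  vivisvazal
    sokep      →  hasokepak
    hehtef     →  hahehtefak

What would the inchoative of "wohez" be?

ganawoz and defolob both have last vowel 'o' yet inflect differently (kaganawoz, defolobal), so the last vowel is not what conditions the rule; the final letter is.
"wohez" ends in -z. The stems ending in -z (vufiz → kavufiz, tufpobguz → katufpobguz, ganawoz → kaganawoz) add the prefix ka-.
The other patterns: stems ending in -b add -al; stems ending in -l repeat the first consonant+vowel as a prefix; stems ending in -f or -p add ha- … -ak around the stem.
So wohez → kawohez.

kawohez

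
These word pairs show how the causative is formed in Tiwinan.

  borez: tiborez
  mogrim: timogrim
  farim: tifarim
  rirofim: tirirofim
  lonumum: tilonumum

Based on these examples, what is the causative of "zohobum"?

Every pair shown (borez → tiborez, mogrim → timogrim, farim → tifarim, …) follows the same rule: add the prefix ti-.
So zohobum → tizohobum.

tizohobum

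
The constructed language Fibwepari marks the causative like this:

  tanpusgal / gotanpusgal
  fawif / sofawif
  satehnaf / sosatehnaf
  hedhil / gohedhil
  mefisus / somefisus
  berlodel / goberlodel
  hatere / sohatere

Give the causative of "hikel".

hedhil and fawif both have last vowel 'i' yet inflect differently (gohedhil, sofawif), so the last vowel is not what conditions the rule; the final letter is.
"hikel" ends in -l. The stems ending in -l (hedhil → gohedhil, berlodel → goberlodel, tanpusgal → gotanpusgal) add the prefix go-.
So hikel → gohikel.

gohikel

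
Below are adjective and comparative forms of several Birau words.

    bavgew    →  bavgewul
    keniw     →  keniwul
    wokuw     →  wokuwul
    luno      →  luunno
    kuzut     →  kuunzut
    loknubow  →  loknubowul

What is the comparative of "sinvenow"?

loknubow and luno both have last vowel 'o' yet inflect differently (loknubowul, luunno), so the last vowel is not what conditions the rule; the final letter is.
"sinvenow" ends in -w. The stems ending in -w (wokuw → wokuwul, loknubow → loknubowul, bavgew → bavgewul) add -ul.
The other pattern: stems ending in -o or -t insert -un- after the first vowel.
So sinvenow → sinvenowul.

sinvenowul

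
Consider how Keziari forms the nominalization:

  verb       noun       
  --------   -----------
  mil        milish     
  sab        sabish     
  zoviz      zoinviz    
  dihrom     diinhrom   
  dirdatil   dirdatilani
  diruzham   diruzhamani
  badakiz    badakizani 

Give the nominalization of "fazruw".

"fazruw" has 2 vowels. The stems with 2 vowels (zoviz → zoinviz, dihrom → diinhrom) insert -in- after the first vowel.
The other patterns: stems with 1 vowel add -ish; stems with 3 vowels add -ani.
So fazruw → fainzruw.

fainzruw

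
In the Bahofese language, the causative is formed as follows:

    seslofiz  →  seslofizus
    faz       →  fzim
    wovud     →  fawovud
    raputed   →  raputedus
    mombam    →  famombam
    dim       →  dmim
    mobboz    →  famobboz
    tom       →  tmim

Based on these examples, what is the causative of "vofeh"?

favofeh

dim and mombam both end in -m yet inflect differently (dmim, famombam), so the final letter is not what conditions the rule; the number of vowels is.
"vofeh" has 2 vowels. The stems with 2 vowels (mombam → famombam, wovud → fawovud, mobboz → famobboz) add the prefix fa-.
The other patterns: stems with 1 vowel delete the last vowel and add -im; stems with 3 vowels add -us.
So vofeh → favofeh.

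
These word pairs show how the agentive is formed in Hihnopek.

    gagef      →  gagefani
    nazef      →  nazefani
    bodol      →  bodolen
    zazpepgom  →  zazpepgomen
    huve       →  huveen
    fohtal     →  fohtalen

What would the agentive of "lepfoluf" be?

lepfolufani

gagef and huve both have last vowel 'e' yet inflect differently (gagefani, huveen), so the last vowel is not what conditions the rule; the final letter is.
"lepfoluf" ends in -f. The stems ending in -f (gagef → gagefani, nazef → nazefani) add -ani.
The other pattern: stems ending in -e, -l or -m add -en.
So lepfoluf → lepfolufani.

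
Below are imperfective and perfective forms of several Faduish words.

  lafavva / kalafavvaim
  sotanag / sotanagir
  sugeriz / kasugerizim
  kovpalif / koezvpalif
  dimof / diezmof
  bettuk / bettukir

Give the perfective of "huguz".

"huguz" ends in -z. The one such stem in the data (sugeriz → kasugerizim) adds ka- … -im around the stem, so the same rule applies.
The other patterns: stems ending in -g or -k add -ir; stems ending in -f insert -ez- after the first vowel.
So huguz → kahuguzim.

kahuguzim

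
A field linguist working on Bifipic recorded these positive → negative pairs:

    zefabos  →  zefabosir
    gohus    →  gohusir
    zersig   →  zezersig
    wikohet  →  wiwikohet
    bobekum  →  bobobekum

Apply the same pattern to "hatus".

hatusir

gohus and bobekum both have last vowel 'u' yet inflect differently (gohusir, bobobekum), so the last vowel is not what conditions the rule; the final letter is.
"hatus" ends in -s. The stems ending in -s (zefabos → zefabosir, gohus → gohusir) add -ir.
So hatus → hatusir.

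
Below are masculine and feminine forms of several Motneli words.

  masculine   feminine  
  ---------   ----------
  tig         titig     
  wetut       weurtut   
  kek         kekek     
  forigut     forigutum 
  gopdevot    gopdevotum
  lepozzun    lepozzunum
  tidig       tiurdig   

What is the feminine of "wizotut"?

wizotutum

tig and tidig both end in -g yet inflect differently (titig, tiurdig), so the final letter is not what conditions the rule; the number of vowels is.
"wizotut" has 3 vowels. The stems with 3 vowels (lepozzun → lepozzunum, forigut → forigutum, gopdevot → gopdevotum) add -um.
The other patterns: stems with 1 vowel repeat the first consonant+vowel as a prefix; stems with 2 vowels insert -ur- after the first vowel.
So wizotut → wizotutum.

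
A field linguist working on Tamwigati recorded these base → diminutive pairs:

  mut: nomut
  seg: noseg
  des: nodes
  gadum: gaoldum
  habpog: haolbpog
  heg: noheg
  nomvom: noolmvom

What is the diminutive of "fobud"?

"fobud" has 2 vowels. The stems with 2 vowels (habpog → haolbpog, gadum → gaoldum, nomvom → noolmvom) insert -ol- after the first vowel.
The other pattern: stems with 1 vowel add the prefix no-.
So fobud → foolbud.

foolbud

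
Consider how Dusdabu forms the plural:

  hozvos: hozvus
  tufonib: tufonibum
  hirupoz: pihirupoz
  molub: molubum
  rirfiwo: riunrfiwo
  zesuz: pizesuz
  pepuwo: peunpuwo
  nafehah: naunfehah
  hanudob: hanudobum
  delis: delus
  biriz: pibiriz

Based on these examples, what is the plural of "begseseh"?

beungseseh

hanudob and rirfiwo both have last vowel 'o' yet inflect differently (hanudobum, riunrfiwo), so the last vowel is not what conditions the rule; the final letter is.
"begseseh" ends in -h. The one such stem in the data (nafehah → naunfehah) inserts -un- after the first vowel (as do rirfiwo, pepuwo), so the same rule applies.
So begseseh → beungseseh.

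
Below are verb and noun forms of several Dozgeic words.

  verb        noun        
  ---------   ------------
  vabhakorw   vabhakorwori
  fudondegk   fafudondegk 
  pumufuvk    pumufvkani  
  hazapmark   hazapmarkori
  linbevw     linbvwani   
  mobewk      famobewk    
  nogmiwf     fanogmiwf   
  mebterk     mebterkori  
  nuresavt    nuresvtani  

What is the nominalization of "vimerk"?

"vimerk" has second-to-last letter 'r'. The stems whose second-to-last letter is 'r' (mebterk → mebterkori, vabhakorw → vabhakorwori, hazapmark → hazapmarkori) add -ori.
The other patterns: stems whose second-to-last letter is 'g' or 'w' add the prefix fa-; stems whose second-to-last letter is 'v' delete the last vowel and add -ani.
So vimerk → vimerkori.

vimerkori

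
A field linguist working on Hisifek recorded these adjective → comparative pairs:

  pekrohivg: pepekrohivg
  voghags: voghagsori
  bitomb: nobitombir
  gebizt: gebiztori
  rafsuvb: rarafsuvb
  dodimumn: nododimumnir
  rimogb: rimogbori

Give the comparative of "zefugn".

bitomb and rafsuvb both end in -b yet inflect differently (nobitombir, rarafsuvb), so the final letter is not what conditions the rule; the second-to-last letter is.
"zefugn" has second-to-last letter 'g'. The stems whose second-to-last letter is 'g' (voghags → voghagsori, rimogb → rimogbori) add -ori.
So zefugn → zefugnori.

zefugnori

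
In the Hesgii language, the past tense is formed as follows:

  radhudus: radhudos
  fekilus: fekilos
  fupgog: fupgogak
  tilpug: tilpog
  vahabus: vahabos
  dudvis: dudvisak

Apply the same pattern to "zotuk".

zotok

radhudus and dudvis both end in -s yet inflect differently (radhudos, dudvisak), so the final letter is not what conditions the rule; the last vowel is.
"zotuk" has last vowel 'u'. The stems whose last vowel is 'u' (radhudus → radhudos, tilpug → tilpog, fekilus → fekilos) change the last vowel to 'o'.
So zotuk → zotok.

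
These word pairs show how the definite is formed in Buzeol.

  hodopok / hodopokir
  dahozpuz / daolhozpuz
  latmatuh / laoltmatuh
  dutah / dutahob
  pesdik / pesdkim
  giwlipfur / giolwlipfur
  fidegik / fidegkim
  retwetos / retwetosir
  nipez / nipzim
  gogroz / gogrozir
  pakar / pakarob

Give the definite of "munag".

dahozpuz and gogroz both end in -z yet inflect differently (daolhozpuz, gogrozir), so the final letter is not what conditions the rule; the last vowel is.
"munag" has last vowel 'a'. The stems whose last vowel is 'a' (pakar → pakarob, dutah → dutahob) add -ob.
So munag → munagob.

munagob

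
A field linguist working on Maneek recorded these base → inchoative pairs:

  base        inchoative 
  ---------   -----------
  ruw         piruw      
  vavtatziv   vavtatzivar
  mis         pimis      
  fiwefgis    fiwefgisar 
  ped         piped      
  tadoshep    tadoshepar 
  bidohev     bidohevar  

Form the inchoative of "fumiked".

fumikedar

fiwefgis and mis both end in -s yet inflect differently (fiwefgisar, pimis), so the final letter is not what conditions the rule; the number of vowels is.
"fumiked" has 3 vowels. The stems with 3 vowels (bidohev → bidohevar, tadoshep → tadoshepar, fiwefgis → fiwefgisar) add -ar.
The other pattern: stems with 1 vowel add the prefix pi-.
So fumiked → fumikedar.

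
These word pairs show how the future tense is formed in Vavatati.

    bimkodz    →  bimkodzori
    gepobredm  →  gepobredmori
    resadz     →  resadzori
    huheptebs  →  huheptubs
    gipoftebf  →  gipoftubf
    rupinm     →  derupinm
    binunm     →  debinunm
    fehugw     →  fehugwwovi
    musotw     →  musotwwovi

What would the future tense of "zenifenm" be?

"zenifenm" has second-to-last letter 'n'. The stems whose second-to-last letter is 'n' (rupinm → derupinm, binunm → debinunm) add the prefix de-.
The other patterns: stems whose second-to-last letter is 'd' add -ori; stems whose second-to-last letter is 'b' change the last vowel to 'u'; stems whose second-to-last letter is 'g' or 't' double the final consonant and add -ovi.
So zenifenm → dezenifenm.

dezenifenm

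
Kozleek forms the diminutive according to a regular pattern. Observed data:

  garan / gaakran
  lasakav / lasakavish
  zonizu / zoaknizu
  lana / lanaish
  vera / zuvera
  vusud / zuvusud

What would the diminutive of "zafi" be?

lana and vera both end in -a yet inflect differently (lanaish, zuvera), so the final letter is not what conditions the rule; the first letter is.
"zafi" begins with z-. The one such stem in the data (zonizu → zoaknizu) inserts -ak- after the first vowel (as does garan), so the same rule applies.
The other patterns: stems beginning with l- add -ish; stems beginning with v- add the prefix zu-.
So zafi → zaakfi.

zaakfi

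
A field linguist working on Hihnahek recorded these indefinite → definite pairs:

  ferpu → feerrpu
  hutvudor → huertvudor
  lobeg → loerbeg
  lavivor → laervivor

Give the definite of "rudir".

Every pair shown (ferpu → feerrpu, hutvudor → huertvudor, lobeg → loerbeg, …) follows the same rule: insert -er- after the first vowel.
So rudir → ruerdir.

ruerdir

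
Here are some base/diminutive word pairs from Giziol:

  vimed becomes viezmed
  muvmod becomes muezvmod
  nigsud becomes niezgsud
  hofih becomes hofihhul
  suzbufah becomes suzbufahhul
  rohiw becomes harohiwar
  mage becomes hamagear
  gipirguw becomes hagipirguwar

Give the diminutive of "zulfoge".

hofih and rohiw both have last vowel 'i' yet inflect differently (hofihhul, harohiwar), so the last vowel is not what conditions the rule; the final letter is.
"zulfoge" ends in -e. The one such stem in the data (mage → hamagear) adds ha- … -ar around the stem, so the same rule applies.
The other patterns: stems ending in -d insert -ez- after the first vowel; stems ending in -h double the final consonant and add -ul.
So zulfoge → hazulfogear.

hazulfogear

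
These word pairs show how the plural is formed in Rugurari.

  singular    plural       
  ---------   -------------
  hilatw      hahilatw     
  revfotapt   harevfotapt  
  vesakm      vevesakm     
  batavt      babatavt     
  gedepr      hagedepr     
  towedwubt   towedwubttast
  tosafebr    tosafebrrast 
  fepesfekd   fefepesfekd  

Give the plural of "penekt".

pepenekt

revfotapt and towedwubt both end in -t yet inflect differently (harevfotapt, towedwubttast), so the final letter is not what conditions the rule; the second-to-last letter is.
"penekt" has second-to-last letter 'k'. The stems whose second-to-last letter is 'k' (fepesfekd → fefepesfekd, vesakm → vevesakm) repeat the first consonant+vowel as a prefix.
The other patterns: stems whose second-to-last letter is 'p' or 't' add the prefix ha-; stems whose second-to-last letter is 'b' double the final consonant and add -ast.
So penekt → pepenekt.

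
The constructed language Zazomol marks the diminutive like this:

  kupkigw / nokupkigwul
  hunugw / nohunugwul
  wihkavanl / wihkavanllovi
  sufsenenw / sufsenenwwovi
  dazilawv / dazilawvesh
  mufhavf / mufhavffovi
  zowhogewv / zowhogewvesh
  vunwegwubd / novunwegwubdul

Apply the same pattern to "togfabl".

notogfablul

"togfabl" has second-to-last letter 'b'. The one such stem in the data (vunwegwubd → novunwegwubdul) adds no- … -ul around the stem, so the same rule applies.
The other patterns: stems whose second-to-last letter is 'w' add -esh; stems whose second-to-last letter is 'n' or 'v' double the final consonant and add -ovi.
So togfabl → notogfablul.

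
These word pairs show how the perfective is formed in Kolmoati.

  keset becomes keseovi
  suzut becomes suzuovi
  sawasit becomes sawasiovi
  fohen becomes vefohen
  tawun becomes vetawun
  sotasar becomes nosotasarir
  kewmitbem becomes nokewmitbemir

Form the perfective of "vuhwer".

keset and fohen both have last vowel 'e' yet inflect differently (keseovi, vefohen), so the last vowel is not what conditions the rule; the final letter is.
"vuhwer" ends in -r. The one such stem in the data (sotasar → nosotasarir) adds no- … -ir around the stem, so the same rule applies.
The other patterns: stems ending in -t drop the final letter and add -ovi; stems ending in -n add the prefix ve-.
So vuhwer → novuhwerir.

novuhwerir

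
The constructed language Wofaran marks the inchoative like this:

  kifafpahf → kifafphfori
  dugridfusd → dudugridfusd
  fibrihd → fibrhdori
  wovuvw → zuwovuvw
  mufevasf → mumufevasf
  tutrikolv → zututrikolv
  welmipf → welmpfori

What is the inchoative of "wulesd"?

wuwulesd

mufevasf and welmipf both end in -f yet inflect differently (mumufevasf, welmpfori), so the final letter is not what conditions the rule; the second-to-last letter is.
"wulesd" has second-to-last letter 's'. The stems whose second-to-last letter is 's' (dugridfusd → dudugridfusd, mufevasf → mumufevasf) repeat the first consonant+vowel as a prefix.
The other patterns: stems whose second-to-last letter is 'h' or 'p' delete the last vowel and add -ori; stems whose second-to-last letter is 'l' or 'v' add the prefix zu-.
So wulesd → wuwulesd.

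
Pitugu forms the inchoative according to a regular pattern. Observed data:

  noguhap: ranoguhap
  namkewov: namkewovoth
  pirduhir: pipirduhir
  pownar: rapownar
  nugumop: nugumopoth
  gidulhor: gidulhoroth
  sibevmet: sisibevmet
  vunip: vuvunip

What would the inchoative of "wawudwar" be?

"wawudwar" has last vowel 'a'. The stems whose last vowel is 'a' (noguhap → ranoguhap, pownar → rapownar) add the prefix ra-.
So wawudwar → rawawudwar.

rawawudwar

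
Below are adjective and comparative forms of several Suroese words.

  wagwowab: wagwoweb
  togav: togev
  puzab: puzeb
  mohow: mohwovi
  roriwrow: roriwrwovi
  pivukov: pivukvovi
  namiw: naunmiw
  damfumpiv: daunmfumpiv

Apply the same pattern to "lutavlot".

lutavltovi

togav and pivukov both end in -v yet inflect differently (togev, pivukvovi), so the final letter is not what conditions the rule; the last vowel is.
"lutavlot" has last vowel 'o'. The stems whose last vowel is 'o' (mohow → mohwovi, roriwrow → roriwrwovi, pivukov → pivukvovi) delete the last vowel and add -ovi.
So lutavlot → lutavltovi.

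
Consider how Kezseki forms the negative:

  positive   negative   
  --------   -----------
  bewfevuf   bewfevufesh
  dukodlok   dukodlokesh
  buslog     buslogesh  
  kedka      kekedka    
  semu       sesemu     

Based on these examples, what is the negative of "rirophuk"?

rirophukesh

bewfevuf and semu both have last vowel 'u' yet inflect differently (bewfevufesh, sesemu), so the last vowel is not what conditions the rule; whether the stem ends in a vowel or a consonant is.
"rirophuk" ends in a consonant. The stems ending in a consonant (bewfevuf → bewfevufesh, dukodlok → dukodlokesh, buslog → buslogesh) add -esh.
So rirophuk → rirophukesh.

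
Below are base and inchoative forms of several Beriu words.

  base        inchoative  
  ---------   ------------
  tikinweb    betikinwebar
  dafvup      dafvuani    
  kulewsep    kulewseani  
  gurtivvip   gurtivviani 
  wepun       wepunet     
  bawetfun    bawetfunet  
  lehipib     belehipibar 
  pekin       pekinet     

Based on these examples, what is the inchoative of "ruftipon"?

ruftiponet

dafvup and wepun both have last vowel 'u' yet inflect differently (dafvuani, wepunet), so the last vowel is not what conditions the rule; the final letter is.
"ruftipon" ends in -n. The stems ending in -n (wepun → wepunet, pekin → pekinet, bawetfun → bawetfunet) add -et.
So ruftipon → ruftiponet.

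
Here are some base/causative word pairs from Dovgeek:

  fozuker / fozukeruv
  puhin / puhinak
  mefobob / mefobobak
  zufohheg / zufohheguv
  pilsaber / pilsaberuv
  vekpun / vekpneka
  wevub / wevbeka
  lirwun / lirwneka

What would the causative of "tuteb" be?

wevub and mefobob both end in -b yet inflect differently (wevbeka, mefobobak), so the final letter is not what conditions the rule; the last vowel is.
"tuteb" has last vowel 'e'. The stems whose last vowel is 'e' (pilsaber → pilsaberuv, zufohheg → zufohheguv, fozuker → fozukeruv) add -uv.
So tuteb → tutebuv.

tutebuv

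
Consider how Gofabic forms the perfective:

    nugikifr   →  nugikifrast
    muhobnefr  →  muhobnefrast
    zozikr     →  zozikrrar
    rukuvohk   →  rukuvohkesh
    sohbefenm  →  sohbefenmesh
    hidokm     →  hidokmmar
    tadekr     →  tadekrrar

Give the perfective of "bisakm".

tadekr and muhobnefr both end in -r yet inflect differently (tadekrrar, muhobnefrast), so the final letter is not what conditions the rule; the second-to-last letter is.
"bisakm" has second-to-last letter 'k'. The stems whose second-to-last letter is 'k' (hidokm → hidokmmar, tadekr → tadekrrar, zozikr → zozikrrar) double the final consonant and add -ar.
The other patterns: stems whose second-to-last letter is 'f' add -ast; stems whose second-to-last letter is 'h' or 'n' add -esh.
So bisakm → bisakmmar.

bisakmmar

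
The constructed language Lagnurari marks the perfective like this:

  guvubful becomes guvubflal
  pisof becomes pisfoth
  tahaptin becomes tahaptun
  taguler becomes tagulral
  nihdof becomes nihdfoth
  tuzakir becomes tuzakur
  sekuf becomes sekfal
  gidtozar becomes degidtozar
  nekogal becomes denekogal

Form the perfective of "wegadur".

wegadral

sekuf and pisof both end in -f yet inflect differently (sekfal, pisfoth), so the final letter is not what conditions the rule; the last vowel is.
"wegadur" has last vowel 'u'. The stems whose last vowel is 'u' (guvubful → guvubflal, sekuf → sekfal) delete the last vowel and add -al.
So wegadur → wegadral.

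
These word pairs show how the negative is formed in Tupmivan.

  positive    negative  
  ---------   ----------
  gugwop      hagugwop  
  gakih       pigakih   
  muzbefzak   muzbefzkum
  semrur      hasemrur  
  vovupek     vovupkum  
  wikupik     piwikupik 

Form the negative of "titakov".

hatitakov

vovupek and wikupik both end in -k yet inflect differently (vovupkum, piwikupik), so the final letter is not what conditions the rule; the last vowel is.
"titakov" has last vowel 'o'. The one such stem in the data (gugwop → hagugwop) adds the prefix ha-, so the same rule applies.
So titakov → hatitakov.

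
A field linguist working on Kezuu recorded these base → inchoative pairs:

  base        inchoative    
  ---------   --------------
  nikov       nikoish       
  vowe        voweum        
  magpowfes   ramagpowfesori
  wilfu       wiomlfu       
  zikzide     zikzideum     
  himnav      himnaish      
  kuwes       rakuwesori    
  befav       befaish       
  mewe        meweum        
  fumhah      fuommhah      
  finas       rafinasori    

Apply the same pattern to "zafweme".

zafwemeum

magpowfes and vowe both have last vowel 'e' yet inflect differently (ramagpowfesori, voweum), so the last vowel is not what conditions the rule; the final letter is.
"zafweme" ends in -e. The stems ending in -e (vowe → voweum, zikzide → zikzideum, mewe → meweum) add -um.
So zafweme → zafwemeum.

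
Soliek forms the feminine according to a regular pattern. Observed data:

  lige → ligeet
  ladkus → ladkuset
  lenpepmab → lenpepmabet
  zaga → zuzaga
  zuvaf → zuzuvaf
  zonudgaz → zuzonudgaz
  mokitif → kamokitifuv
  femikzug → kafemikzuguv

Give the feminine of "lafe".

lafeet

zuvaf and mokitif both end in -f yet inflect differently (zuzuvaf, kamokitifuv), so the final letter is not what conditions the rule; the first letter is.
"lafe" begins with l-. The stems beginning with l- (lige → ligeet, ladkus → ladkuset, lenpepmab → lenpepmabet) add -et.
So lafe → lafeet.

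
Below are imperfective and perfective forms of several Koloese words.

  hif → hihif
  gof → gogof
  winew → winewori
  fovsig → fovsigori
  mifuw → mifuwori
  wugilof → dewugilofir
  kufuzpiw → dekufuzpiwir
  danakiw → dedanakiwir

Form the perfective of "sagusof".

hif and wugilof both end in -f yet inflect differently (hihif, dewugilofir), so the final letter is not what conditions the rule; the number of vowels is.
"sagusof" has 3 vowels. The stems with 3 vowels (wugilof → dewugilofir, kufuzpiw → dekufuzpiwir, danakiw → dedanakiwir) add de- … -ir around the stem.
The other patterns: stems with 1 vowel repeat the first consonant+vowel as a prefix; stems with 2 vowels add -ori.
So sagusof → desagusofir.

desagusofir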